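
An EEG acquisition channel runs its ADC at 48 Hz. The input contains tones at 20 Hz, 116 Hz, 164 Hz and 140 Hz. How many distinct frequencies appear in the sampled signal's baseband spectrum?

fs/2 = 24 Hz.
20 Hz ≤ fs/2 = 24 Hz, passes unchanged.
116 Hz mod fs = 20 Hz.
20 Hz ≤ fs/2 = 24 Hz, appears at 20 Hz.
164 Hz mod fs = 20 Hz.
20 Hz ≤ fs/2 = 24 Hz, appears at 20 Hz.
140 Hz mod fs = 44 Hz.
44 Hz > fs/2 = 24 Hz, folds to fs − 44 Hz = 4 Hz.
Distinct values: {4 Hz, 20 Hz} → 2.

2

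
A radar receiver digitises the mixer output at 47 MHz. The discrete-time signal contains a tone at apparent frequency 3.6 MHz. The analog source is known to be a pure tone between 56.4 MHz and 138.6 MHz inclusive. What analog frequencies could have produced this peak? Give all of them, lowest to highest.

90.4 MHz, 97.6 MHz, 137.4 MHz

Frequencies that alias to 3.6 MHz are k·fs ± 3.6 MHz for integer k ≥ 0.
k=0: 3.6 MHz.
k=1: 43.4 MHz, 50.6 MHz.
k=2: 90.4 MHz, 97.6 MHz.
k=3: 137.4 MHz, 144.6 MHz.
k=4: 184.4 MHz, 191.6 MHz.
Within [56.4 MHz, 138.6 MHz]: 90.4 MHz, 97.6 MHz, 137.4 MHz.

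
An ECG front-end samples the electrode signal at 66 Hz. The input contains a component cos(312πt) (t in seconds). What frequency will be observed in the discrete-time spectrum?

ω = 312π rad/s → f = ω/(2π) = 156 Hz.
156 Hz mod fs = 24 Hz.
24 Hz ≤ fs/2 = 33 Hz, appears at 24 Hz.

24 Hz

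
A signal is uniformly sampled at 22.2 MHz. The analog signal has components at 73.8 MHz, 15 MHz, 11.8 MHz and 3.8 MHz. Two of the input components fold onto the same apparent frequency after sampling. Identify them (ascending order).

15 MHz, 73.8 MHz

fs/2 = 11.1 MHz.
73.8 MHz mod fs = 7.2 MHz.
7.2 MHz ≤ fs/2 = 11.1 MHz, appears at 7.2 MHz.
15 MHz > fs/2 = 11.1 MHz, folds to fs − 15 MHz = 7.2 MHz.
11.8 MHz > fs/2 = 11.1 MHz, folds to fs − 11.8 MHz = 10.4 MHz.
3.8 MHz ≤ fs/2 = 11.1 MHz, passes unchanged.
15 MHz and 73.8 MHz both map to 7.2 MHz.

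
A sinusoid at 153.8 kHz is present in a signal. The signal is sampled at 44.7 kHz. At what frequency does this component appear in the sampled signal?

153.8 kHz mod fs = 19.7 kHz.
19.7 kHz ≤ fs/2 = 22.35 kHz, appears at 19.7 kHz.

19.7 kHz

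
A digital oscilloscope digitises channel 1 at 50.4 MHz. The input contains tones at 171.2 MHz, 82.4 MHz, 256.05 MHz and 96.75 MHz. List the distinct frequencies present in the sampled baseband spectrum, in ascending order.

fs/2 = 25.2 MHz.
171.2 MHz mod fs = 20 MHz.
20 MHz ≤ fs/2 = 25.2 MHz, appears at 20 MHz.
82.4 MHz mod fs = 32 MHz.
32 MHz > fs/2 = 25.2 MHz, folds to fs − 32 MHz = 18.4 MHz.
256.05 MHz mod fs = 4.05 MHz.
4.05 MHz ≤ fs/2 = 25.2 MHz, appears at 4.05 MHz.
96.75 MHz mod fs = 46.35 MHz.
46.35 MHz > fs/2 = 25.2 MHz, folds to fs − 46.35 MHz = 4.05 MHz.
Distinct values: {4.05 MHz, 18.4 MHz, 20 MHz}.

4.05 MHz, 18.4 MHz, 20 MHz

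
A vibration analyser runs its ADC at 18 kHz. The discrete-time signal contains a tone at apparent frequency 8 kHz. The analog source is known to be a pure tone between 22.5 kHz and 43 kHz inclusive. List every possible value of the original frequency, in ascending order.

26 kHz, 28 kHz

Frequencies that alias to 8 kHz are k·fs ± 8 kHz for integer k ≥ 0.
k=0: 8 kHz.
k=1: 10 kHz, 26 kHz.
k=2: 28 kHz, 44 kHz.
k=3: 46 kHz, 62 kHz.
Within [22.5 kHz, 43 kHz]: 26 kHz, 28 kHz.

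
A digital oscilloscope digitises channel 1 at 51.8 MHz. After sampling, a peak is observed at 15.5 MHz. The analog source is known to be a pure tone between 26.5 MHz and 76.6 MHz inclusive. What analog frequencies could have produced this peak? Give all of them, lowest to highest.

Frequencies that alias to 15.5 MHz are k·fs ± 15.5 MHz for integer k ≥ 0.
k=0: 15.5 MHz.
k=1: 36.3 MHz, 67.3 MHz.
k=2: 88.1 MHz, 119.1 MHz.
Within [26.5 MHz, 76.6 MHz]: 36.3 MHz, 67.3 MHz.

36.3 MHz, 67.3 MHz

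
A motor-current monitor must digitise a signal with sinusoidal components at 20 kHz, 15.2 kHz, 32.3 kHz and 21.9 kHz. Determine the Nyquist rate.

64.6 kHz

Highest-frequency component: 32.3 kHz.
Nyquist rate = 2 × 32.3 kHz = 64.6 kHz.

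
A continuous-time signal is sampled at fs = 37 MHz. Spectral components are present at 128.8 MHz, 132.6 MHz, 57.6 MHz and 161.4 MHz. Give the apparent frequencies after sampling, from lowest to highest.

fs/2 = 18.5 MHz.
128.8 MHz mod fs = 17.8 MHz.
17.8 MHz ≤ fs/2 = 18.5 MHz, appears at 17.8 MHz.
132.6 MHz mod fs = 21.6 MHz.
21.6 MHz > fs/2 = 18.5 MHz, folds to fs − 21.6 MHz = 15.4 MHz.
57.6 MHz mod fs = 20.6 MHz.
20.6 MHz > fs/2 = 18.5 MHz, folds to fs − 20.6 MHz = 16.4 MHz.
161.4 MHz mod fs = 13.4 MHz.
13.4 MHz ≤ fs/2 = 18.5 MHz, appears at 13.4 MHz.
Distinct values: {13.4 MHz, 15.4 MHz, 16.4 MHz, 17.8 MHz}.

13.4 MHz, 15.4 MHz, 16.4 MHz, 17.8 MHz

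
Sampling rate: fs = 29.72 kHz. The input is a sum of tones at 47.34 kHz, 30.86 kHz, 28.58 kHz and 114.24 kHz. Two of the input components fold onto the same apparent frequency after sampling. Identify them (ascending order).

fs/2 = 14.86 kHz.
47.34 kHz mod fs = 17.62 kHz.
17.62 kHz > fs/2 = 14.86 kHz, folds to fs − 17.62 kHz = 12.1 kHz.
30.86 kHz mod fs = 1.14 kHz.
1.14 kHz ≤ fs/2 = 14.86 kHz, appears at 1.14 kHz.
28.58 kHz > fs/2 = 14.86 kHz, folds to fs − 28.58 kHz = 1.14 kHz.
114.24 kHz mod fs = 25.08 kHz.
25.08 kHz > fs/2 = 14.86 kHz, folds to fs − 25.08 kHz = 4.64 kHz.
28.58 kHz and 30.86 kHz both map to 1.14 kHz.

28.58 kHz, 30.86 kHz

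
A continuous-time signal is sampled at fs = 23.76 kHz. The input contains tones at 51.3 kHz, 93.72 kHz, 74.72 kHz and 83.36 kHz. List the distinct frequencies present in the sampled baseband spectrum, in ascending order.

1.32 kHz, 3.44 kHz, 3.78 kHz, 11.68 kHz

fs/2 = 11.88 kHz.
51.3 kHz mod fs = 3.78 kHz.
3.78 kHz ≤ fs/2 = 11.88 kHz, appears at 3.78 kHz.
93.72 kHz mod fs = 22.44 kHz.
22.44 kHz > fs/2 = 11.88 kHz, folds to fs − 22.44 kHz = 1.32 kHz.
74.72 kHz mod fs = 3.44 kHz.
3.44 kHz ≤ fs/2 = 11.88 kHz, appears at 3.44 kHz.
83.36 kHz mod fs = 12.08 kHz.
12.08 kHz > fs/2 = 11.88 kHz, folds to fs − 12.08 kHz = 11.68 kHz.
Distinct values: {1.32 kHz, 3.44 kHz, 3.78 kHz, 11.68 kHz}.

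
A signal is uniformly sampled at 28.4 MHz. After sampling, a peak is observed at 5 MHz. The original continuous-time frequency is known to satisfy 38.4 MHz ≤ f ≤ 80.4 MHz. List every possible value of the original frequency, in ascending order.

51.8 MHz, 61.8 MHz, 80.2 MHz

Frequencies that alias to 5 MHz are k·fs ± 5 MHz for integer k ≥ 0.
k=0: 5 MHz.
k=1: 23.4 MHz, 33.4 MHz.
k=2: 51.8 MHz, 61.8 MHz.
k=3: 80.2 MHz, 90.2 MHz.
k=4: 108.6 MHz, 118.6 MHz.
Within [38.4 MHz, 80.4 MHz]: 51.8 MHz, 61.8 MHz, 80.2 MHz.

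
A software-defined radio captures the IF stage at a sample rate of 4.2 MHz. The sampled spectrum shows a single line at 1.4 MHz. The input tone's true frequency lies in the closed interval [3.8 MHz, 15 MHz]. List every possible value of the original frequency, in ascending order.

Frequencies that alias to 1.4 MHz are k·fs ± 1.4 MHz for integer k ≥ 0.
k=0: 1.4 MHz.
k=1: 2.8 MHz, 5.6 MHz.
k=2: 7 MHz, 9.8 MHz.
k=3: 11.2 MHz, 14 MHz.
k=4: 15.4 MHz, 18.2 MHz.
Within [3.8 MHz, 15 MHz]: 5.6 MHz, 7 MHz, 9.8 MHz, 11.2 MHz, 14 MHz.

5.6 MHz, 7 MHz, 9.8 MHz, 11.2 MHz, 14 MHz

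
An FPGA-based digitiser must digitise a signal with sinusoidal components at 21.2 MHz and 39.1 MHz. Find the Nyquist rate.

78.2 MHz

Highest-frequency component: 39.1 MHz.
Nyquist rate = 2 × 39.1 MHz = 78.2 MHz.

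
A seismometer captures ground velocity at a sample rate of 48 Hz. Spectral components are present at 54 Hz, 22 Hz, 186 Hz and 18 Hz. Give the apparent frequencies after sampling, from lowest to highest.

6 Hz, 18 Hz, 22 Hz

fs/2 = 24 Hz.
54 Hz mod fs = 6 Hz.
6 Hz ≤ fs/2 = 24 Hz, appears at 6 Hz.
22 Hz ≤ fs/2 = 24 Hz, passes unchanged.
186 Hz mod fs = 42 Hz.
42 Hz > fs/2 = 24 Hz, folds to fs − 42 Hz = 6 Hz.
18 Hz ≤ fs/2 = 24 Hz, passes unchanged.
Distinct values: {6 Hz, 18 Hz, 22 Hz}.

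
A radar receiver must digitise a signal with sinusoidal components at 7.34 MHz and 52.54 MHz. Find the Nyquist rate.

Highest-frequency component: 52.54 MHz.
Nyquist rate = 2 × 52.54 MHz = 105.08 MHz.

105.08 MHz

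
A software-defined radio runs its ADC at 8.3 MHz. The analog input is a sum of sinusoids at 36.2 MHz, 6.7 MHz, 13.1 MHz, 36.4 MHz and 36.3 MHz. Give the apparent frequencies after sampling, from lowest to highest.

1.6 MHz, 3 MHz, 3.1 MHz, 3.2 MHz, 3.5 MHz

fs/2 = 4.15 MHz.
36.2 MHz mod fs = 3 MHz.
3 MHz ≤ fs/2 = 4.15 MHz, appears at 3 MHz.
6.7 MHz > fs/2 = 4.15 MHz, folds to fs − 6.7 MHz = 1.6 MHz.
13.1 MHz mod fs = 4.8 MHz.
4.8 MHz > fs/2 = 4.15 MHz, folds to fs − 4.8 MHz = 3.5 MHz.
36.4 MHz mod fs = 3.2 MHz.
3.2 MHz ≤ fs/2 = 4.15 MHz, appears at 3.2 MHz.
36.3 MHz mod fs = 3.1 MHz.
3.1 MHz ≤ fs/2 = 4.15 MHz, appears at 3.1 MHz.
Distinct values: {1.6 MHz, 3 MHz, 3.1 MHz, 3.2 MHz, 3.5 MHz}.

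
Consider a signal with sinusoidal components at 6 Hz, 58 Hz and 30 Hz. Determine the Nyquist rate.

116 Hz

Highest-frequency component: 58 Hz.
Nyquist rate = 2 × 58 Hz = 116 Hz.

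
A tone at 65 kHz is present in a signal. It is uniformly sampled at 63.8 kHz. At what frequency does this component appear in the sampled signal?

65 kHz mod fs = 1.2 kHz.
1.2 kHz ≤ fs/2 = 31.9 kHz, appears at 1.2 kHz.

1.2 kHz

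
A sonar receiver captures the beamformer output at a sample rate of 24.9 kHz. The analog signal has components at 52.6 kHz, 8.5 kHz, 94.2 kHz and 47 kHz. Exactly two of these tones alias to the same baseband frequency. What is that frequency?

2.8 kHz

fs/2 = 12.45 kHz.
52.6 kHz mod fs = 2.8 kHz.
2.8 kHz ≤ fs/2 = 12.45 kHz, appears at 2.8 kHz.
8.5 kHz ≤ fs/2 = 12.45 kHz, passes unchanged.
94.2 kHz mod fs = 19.5 kHz.
19.5 kHz > fs/2 = 12.45 kHz, folds to fs − 19.5 kHz = 5.4 kHz.
47 kHz mod fs = 22.1 kHz.
22.1 kHz > fs/2 = 12.45 kHz, folds to fs − 22.1 kHz = 2.8 kHz.
47 kHz and 52.6 kHz both map to 2.8 kHz.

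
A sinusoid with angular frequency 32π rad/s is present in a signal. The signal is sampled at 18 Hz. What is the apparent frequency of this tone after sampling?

2 Hz

ω = 32π rad/s → f = ω/(2π) = 16 Hz.
16 Hz > fs/2 = 9 Hz, folds to fs − 16 Hz = 2 Hz.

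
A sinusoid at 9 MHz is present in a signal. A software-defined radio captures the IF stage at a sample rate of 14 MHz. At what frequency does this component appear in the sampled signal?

5 MHz

9 MHz > fs/2 = 7 MHz, folds to fs − 9 MHz = 5 MHz.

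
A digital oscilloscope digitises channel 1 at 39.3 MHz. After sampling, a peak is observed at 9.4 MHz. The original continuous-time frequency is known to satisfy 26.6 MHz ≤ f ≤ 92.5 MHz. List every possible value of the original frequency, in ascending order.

Frequencies that alias to 9.4 MHz are k·fs ± 9.4 MHz for integer k ≥ 0.
k=0: 9.4 MHz.
k=1: 29.9 MHz, 48.7 MHz.
k=2: 69.2 MHz, 88 MHz.
k=3: 108.5 MHz, 127.3 MHz.
Within [26.6 MHz, 92.5 MHz]: 29.9 MHz, 48.7 MHz, 69.2 MHz, 88 MHz.

29.9 MHz, 48.7 MHz, 69.2 MHz, 88 MHz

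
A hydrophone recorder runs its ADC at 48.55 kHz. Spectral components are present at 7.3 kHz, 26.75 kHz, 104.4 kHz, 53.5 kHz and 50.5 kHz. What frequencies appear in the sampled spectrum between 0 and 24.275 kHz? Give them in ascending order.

fs/2 = 24.275 kHz.
7.3 kHz ≤ fs/2 = 24.275 kHz, passes unchanged.
26.75 kHz > fs/2 = 24.275 kHz, folds to fs − 26.75 kHz = 21.8 kHz.
104.4 kHz mod fs = 7.3 kHz.
7.3 kHz ≤ fs/2 = 24.275 kHz, appears at 7.3 kHz.
53.5 kHz mod fs = 4.95 kHz.
4.95 kHz ≤ fs/2 = 24.275 kHz, appears at 4.95 kHz.
50.5 kHz mod fs = 1.95 kHz.
1.95 kHz ≤ fs/2 = 24.275 kHz, appears at 1.95 kHz.
Distinct values: {1.95 kHz, 4.95 kHz, 7.3 kHz, 21.8 kHz}.

1.95 kHz, 4.95 kHz, 7.3 kHz, 21.8 kHz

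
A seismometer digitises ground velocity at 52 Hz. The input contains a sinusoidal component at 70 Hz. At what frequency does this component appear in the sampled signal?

18 Hz

70 Hz mod fs = 18 Hz.
18 Hz ≤ fs/2 = 26 Hz, appears at 18 Hz.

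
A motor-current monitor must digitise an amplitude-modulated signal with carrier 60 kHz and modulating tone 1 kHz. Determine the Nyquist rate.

122 kHz

AM sidebands sit at fc ± fm = 59 kHz and 61 kHz.
Highest-frequency component: 61 kHz.
Nyquist rate = 2 × 61 kHz = 122 kHz.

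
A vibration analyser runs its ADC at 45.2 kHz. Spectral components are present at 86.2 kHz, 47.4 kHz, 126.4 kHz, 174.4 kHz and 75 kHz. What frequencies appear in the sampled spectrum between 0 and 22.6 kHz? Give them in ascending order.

fs/2 = 22.6 kHz.
86.2 kHz mod fs = 41 kHz.
41 kHz > fs/2 = 22.6 kHz, folds to fs − 41 kHz = 4.2 kHz.
47.4 kHz mod fs = 2.2 kHz.
2.2 kHz ≤ fs/2 = 22.6 kHz, appears at 2.2 kHz.
126.4 kHz mod fs = 36 kHz.
36 kHz > fs/2 = 22.6 kHz, folds to fs − 36 kHz = 9.2 kHz.
174.4 kHz mod fs = 38.8 kHz.
38.8 kHz > fs/2 = 22.6 kHz, folds to fs − 38.8 kHz = 6.4 kHz.
75 kHz mod fs = 29.8 kHz.
29.8 kHz > fs/2 = 22.6 kHz, folds to fs − 29.8 kHz = 15.4 kHz.
Distinct values: {2.2 kHz, 4.2 kHz, 6.4 kHz, 9.2 kHz, 15.4 kHz}.

2.2 kHz, 4.2 kHz, 6.4 kHz, 9.2 kHz, 15.4 kHz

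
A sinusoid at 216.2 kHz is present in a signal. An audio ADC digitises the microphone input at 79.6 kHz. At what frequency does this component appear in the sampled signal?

216.2 kHz mod fs = 57 kHz.
57 kHz > fs/2 = 39.8 kHz, folds to fs − 57 kHz = 22.6 kHz.

22.6 kHz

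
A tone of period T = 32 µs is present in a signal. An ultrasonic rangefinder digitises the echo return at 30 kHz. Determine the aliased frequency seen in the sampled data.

T = 32 µs → f = 1/T = 31.25 kHz.
31.25 kHz mod fs = 1.25 kHz.
1.25 kHz ≤ fs/2 = 15 kHz, appears at 1.25 kHz.

1.25 kHz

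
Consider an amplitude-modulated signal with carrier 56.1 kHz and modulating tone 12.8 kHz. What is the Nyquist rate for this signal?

AM sidebands sit at fc ± fm = 43.3 kHz and 68.9 kHz.
Highest-frequency component: 68.9 kHz.
Nyquist rate = 2 × 68.9 kHz = 137.8 kHz.

137.8 kHz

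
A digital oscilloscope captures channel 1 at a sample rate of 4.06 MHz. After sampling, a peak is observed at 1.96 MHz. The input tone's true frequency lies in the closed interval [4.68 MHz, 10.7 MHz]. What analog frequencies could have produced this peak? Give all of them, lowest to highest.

Frequencies that alias to 1.96 MHz are k·fs ± 1.96 MHz for integer k ≥ 0.
k=0: 1.96 MHz.
k=1: 2.1 MHz, 6.02 MHz.
k=2: 6.16 MHz, 10.08 MHz.
k=3: 10.22 MHz, 14.14 MHz.
k=4: 14.28 MHz, 18.2 MHz.
Within [4.68 MHz, 10.7 MHz]: 6.02 MHz, 6.16 MHz, 10.08 MHz, 10.22 MHz.

6.02 MHz, 6.16 MHz, 10.08 MHz, 10.22 MHz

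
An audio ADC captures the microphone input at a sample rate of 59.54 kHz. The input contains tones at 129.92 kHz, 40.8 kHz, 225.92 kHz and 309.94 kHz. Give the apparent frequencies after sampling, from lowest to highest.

fs/2 = 29.77 kHz.
129.92 kHz mod fs = 10.84 kHz.
10.84 kHz ≤ fs/2 = 29.77 kHz, appears at 10.84 kHz.
40.8 kHz > fs/2 = 29.77 kHz, folds to fs − 40.8 kHz = 18.74 kHz.
225.92 kHz mod fs = 47.3 kHz.
47.3 kHz > fs/2 = 29.77 kHz, folds to fs − 47.3 kHz = 12.24 kHz.
309.94 kHz mod fs = 12.24 kHz.
12.24 kHz ≤ fs/2 = 29.77 kHz, appears at 12.24 kHz.
Distinct values: {10.84 kHz, 12.24 kHz, 18.74 kHz}.

10.84 kHz, 12.24 kHz, 18.74 kHz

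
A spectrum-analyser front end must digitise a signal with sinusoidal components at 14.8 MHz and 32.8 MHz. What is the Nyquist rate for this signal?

Highest-frequency component: 32.8 MHz.
Nyquist rate = 2 × 32.8 MHz = 65.6 MHz.

65.6 MHz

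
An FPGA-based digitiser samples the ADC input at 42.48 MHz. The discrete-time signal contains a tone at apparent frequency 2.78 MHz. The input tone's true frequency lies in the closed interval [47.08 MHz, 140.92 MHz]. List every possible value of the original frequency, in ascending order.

Frequencies that alias to 2.78 MHz are k·fs ± 2.78 MHz for integer k ≥ 0.
k=0: 2.78 MHz.
k=1: 39.7 MHz, 45.26 MHz.
k=2: 82.18 MHz, 87.74 MHz.
k=3: 124.66 MHz, 130.22 MHz.
k=4: 167.14 MHz, 172.7 MHz.
Within [47.08 MHz, 140.92 MHz]: 82.18 MHz, 87.74 MHz, 124.66 MHz, 130.22 MHz.

82.18 MHz, 87.74 MHz, 124.66 MHz, 130.22 MHz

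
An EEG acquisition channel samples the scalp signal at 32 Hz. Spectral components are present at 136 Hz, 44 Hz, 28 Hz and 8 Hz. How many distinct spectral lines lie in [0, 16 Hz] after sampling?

fs/2 = 16 Hz.
136 Hz mod fs = 8 Hz.
8 Hz ≤ fs/2 = 16 Hz, appears at 8 Hz.
44 Hz mod fs = 12 Hz.
12 Hz ≤ fs/2 = 16 Hz, appears at 12 Hz.
28 Hz > fs/2 = 16 Hz, folds to fs − 28 Hz = 4 Hz.
8 Hz ≤ fs/2 = 16 Hz, passes unchanged.
Distinct values: {4 Hz, 8 Hz, 12 Hz} → 3.

3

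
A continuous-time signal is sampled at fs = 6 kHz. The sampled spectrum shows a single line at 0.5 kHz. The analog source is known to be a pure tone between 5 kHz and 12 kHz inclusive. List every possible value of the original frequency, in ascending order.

Frequencies that alias to 0.5 kHz are k·fs ± 0.5 kHz for integer k ≥ 0.
k=0: 0.5 kHz.
k=1: 5.5 kHz, 6.5 kHz.
k=2: 11.5 kHz, 12.5 kHz.
k=3: 17.5 kHz, 18.5 kHz.
Within [5 kHz, 12 kHz]: 5.5 kHz, 6.5 kHz, 11.5 kHz.

5.5 kHz, 6.5 kHz, 11.5 kHz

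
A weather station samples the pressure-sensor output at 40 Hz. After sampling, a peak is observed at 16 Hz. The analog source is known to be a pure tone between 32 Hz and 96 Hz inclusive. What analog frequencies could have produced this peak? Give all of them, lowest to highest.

Frequencies that alias to 16 Hz are k·fs ± 16 Hz for integer k ≥ 0.
k=0: 16 Hz.
k=1: 24 Hz, 56 Hz.
k=2: 64 Hz, 96 Hz.
k=3: 104 Hz, 136 Hz.
Within [32 Hz, 96 Hz]: 56 Hz, 64 Hz, 96 Hz.

56 Hz, 64 Hz, 96 Hz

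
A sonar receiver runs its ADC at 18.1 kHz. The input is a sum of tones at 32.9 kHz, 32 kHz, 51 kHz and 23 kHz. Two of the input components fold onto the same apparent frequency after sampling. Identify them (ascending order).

32.9 kHz, 51 kHz

fs/2 = 9.05 kHz.
32.9 kHz mod fs = 14.8 kHz.
14.8 kHz > fs/2 = 9.05 kHz, folds to fs − 14.8 kHz = 3.3 kHz.
32 kHz mod fs = 13.9 kHz.
13.9 kHz > fs/2 = 9.05 kHz, folds to fs − 13.9 kHz = 4.2 kHz.
51 kHz mod fs = 14.8 kHz.
14.8 kHz > fs/2 = 9.05 kHz, folds to fs − 14.8 kHz = 3.3 kHz.
23 kHz mod fs = 4.9 kHz.
4.9 kHz ≤ fs/2 = 9.05 kHz, appears at 4.9 kHz.
32.9 kHz and 51 kHz both map to 3.3 kHz.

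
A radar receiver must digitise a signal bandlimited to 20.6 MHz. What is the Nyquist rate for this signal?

41.2 MHz

Nyquist rate = 2 × 20.6 MHz = 41.2 MHz.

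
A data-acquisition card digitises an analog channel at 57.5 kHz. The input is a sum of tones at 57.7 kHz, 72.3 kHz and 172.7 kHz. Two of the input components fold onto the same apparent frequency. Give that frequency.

fs/2 = 28.75 kHz.
57.7 kHz mod fs = 0.2 kHz.
0.2 kHz ≤ fs/2 = 28.75 kHz, appears at 0.2 kHz.
72.3 kHz mod fs = 14.8 kHz.
14.8 kHz ≤ fs/2 = 28.75 kHz, appears at 14.8 kHz.
172.7 kHz mod fs = 0.2 kHz.
0.2 kHz ≤ fs/2 = 28.75 kHz, appears at 0.2 kHz.
57.7 kHz and 172.7 kHz both map to 0.2 kHz.

0.2 kHz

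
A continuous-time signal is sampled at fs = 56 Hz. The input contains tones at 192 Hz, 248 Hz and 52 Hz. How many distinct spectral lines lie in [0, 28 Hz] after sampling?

2

fs/2 = 28 Hz.
192 Hz mod fs = 24 Hz.
24 Hz ≤ fs/2 = 28 Hz, appears at 24 Hz.
248 Hz mod fs = 24 Hz.
24 Hz ≤ fs/2 = 28 Hz, appears at 24 Hz.
52 Hz > fs/2 = 28 Hz, folds to fs − 52 Hz = 4 Hz.
Distinct values: {4 Hz, 24 Hz} → 2.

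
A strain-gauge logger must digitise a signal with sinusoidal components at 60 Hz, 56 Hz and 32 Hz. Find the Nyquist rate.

Highest-frequency component: 60 Hz.
Nyquist rate = 2 × 60 Hz = 120 Hz.

120 Hz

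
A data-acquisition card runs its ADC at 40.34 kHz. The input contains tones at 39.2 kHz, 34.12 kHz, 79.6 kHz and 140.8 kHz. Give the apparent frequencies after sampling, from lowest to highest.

1.08 kHz, 1.14 kHz, 6.22 kHz, 19.78 kHz

fs/2 = 20.17 kHz.
39.2 kHz > fs/2 = 20.17 kHz, folds to fs − 39.2 kHz = 1.14 kHz.
34.12 kHz > fs/2 = 20.17 kHz, folds to fs − 34.12 kHz = 6.22 kHz.
79.6 kHz mod fs = 39.26 kHz.
39.26 kHz > fs/2 = 20.17 kHz, folds to fs − 39.26 kHz = 1.08 kHz.
140.8 kHz mod fs = 19.78 kHz.
19.78 kHz ≤ fs/2 = 20.17 kHz, appears at 19.78 kHz.
Distinct values: {1.08 kHz, 1.14 kHz, 6.22 kHz, 19.78 kHz}.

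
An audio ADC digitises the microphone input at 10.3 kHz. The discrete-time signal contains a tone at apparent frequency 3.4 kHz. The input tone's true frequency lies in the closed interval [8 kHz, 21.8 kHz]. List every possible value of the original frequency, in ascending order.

13.7 kHz, 17.2 kHz

Frequencies that alias to 3.4 kHz are k·fs ± 3.4 kHz for integer k ≥ 0.
k=0: 3.4 kHz.
k=1: 6.9 kHz, 13.7 kHz.
k=2: 17.2 kHz, 24 kHz.
k=3: 27.5 kHz, 34.3 kHz.
Within [8 kHz, 21.8 kHz]: 13.7 kHz, 17.2 kHz.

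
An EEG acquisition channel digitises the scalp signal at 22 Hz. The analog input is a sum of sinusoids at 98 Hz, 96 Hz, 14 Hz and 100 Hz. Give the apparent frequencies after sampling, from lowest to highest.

fs/2 = 11 Hz.
98 Hz mod fs = 10 Hz.
10 Hz ≤ fs/2 = 11 Hz, appears at 10 Hz.
96 Hz mod fs = 8 Hz.
8 Hz ≤ fs/2 = 11 Hz, appears at 8 Hz.
14 Hz > fs/2 = 11 Hz, folds to fs − 14 Hz = 8 Hz.
100 Hz mod fs = 12 Hz.
12 Hz > fs/2 = 11 Hz, folds to fs − 12 Hz = 10 Hz.
Distinct values: {8 Hz, 10 Hz}.

8 Hz, 10 Hz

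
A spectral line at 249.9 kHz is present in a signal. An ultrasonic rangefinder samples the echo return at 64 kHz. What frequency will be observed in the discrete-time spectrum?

249.9 kHz mod fs = 57.9 kHz.
57.9 kHz > fs/2 = 32 kHz, folds to fs − 57.9 kHz = 6.1 kHz.

6.1 kHz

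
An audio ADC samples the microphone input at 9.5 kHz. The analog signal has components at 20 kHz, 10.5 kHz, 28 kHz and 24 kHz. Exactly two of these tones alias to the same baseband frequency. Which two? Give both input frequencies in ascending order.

10.5 kHz, 20 kHz

fs/2 = 4.75 kHz.
20 kHz mod fs = 1 kHz.
1 kHz ≤ fs/2 = 4.75 kHz, appears at 1 kHz.
10.5 kHz mod fs = 1 kHz.
1 kHz ≤ fs/2 = 4.75 kHz, appears at 1 kHz.
28 kHz mod fs = 9 kHz.
9 kHz > fs/2 = 4.75 kHz, folds to fs − 9 kHz = 0.5 kHz.
24 kHz mod fs = 5 kHz.
5 kHz > fs/2 = 4.75 kHz, folds to fs − 5 kHz = 4.5 kHz.
10.5 kHz and 20 kHz both map to 1 kHz.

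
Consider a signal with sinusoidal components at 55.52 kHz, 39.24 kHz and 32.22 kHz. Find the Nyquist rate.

Highest-frequency component: 55.52 kHz.
Nyquist rate = 2 × 55.52 kHz = 111.04 kHz.

111.04 kHz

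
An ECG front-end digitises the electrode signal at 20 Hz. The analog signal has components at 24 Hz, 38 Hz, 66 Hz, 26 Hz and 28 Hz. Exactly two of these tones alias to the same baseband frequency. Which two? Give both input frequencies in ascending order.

26 Hz, 66 Hz

fs/2 = 10 Hz.
24 Hz mod fs = 4 Hz.
4 Hz ≤ fs/2 = 10 Hz, appears at 4 Hz.
38 Hz mod fs = 18 Hz.
18 Hz > fs/2 = 10 Hz, folds to fs − 18 Hz = 2 Hz.
66 Hz mod fs = 6 Hz.
6 Hz ≤ fs/2 = 10 Hz, appears at 6 Hz.
26 Hz mod fs = 6 Hz.
6 Hz ≤ fs/2 = 10 Hz, appears at 6 Hz.
28 Hz mod fs = 8 Hz.
8 Hz ≤ fs/2 = 10 Hz, appears at 8 Hz.
26 Hz and 66 Hz both map to 6 Hz.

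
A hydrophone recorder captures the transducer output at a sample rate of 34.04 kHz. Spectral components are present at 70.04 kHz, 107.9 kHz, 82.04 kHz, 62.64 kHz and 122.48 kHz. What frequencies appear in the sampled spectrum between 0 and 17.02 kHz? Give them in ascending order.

1.96 kHz, 5.44 kHz, 5.78 kHz, 13.68 kHz, 13.96 kHz

fs/2 = 17.02 kHz.
70.04 kHz mod fs = 1.96 kHz.
1.96 kHz ≤ fs/2 = 17.02 kHz, appears at 1.96 kHz.
107.9 kHz mod fs = 5.78 kHz.
5.78 kHz ≤ fs/2 = 17.02 kHz, appears at 5.78 kHz.
82.04 kHz mod fs = 13.96 kHz.
13.96 kHz ≤ fs/2 = 17.02 kHz, appears at 13.96 kHz.
62.64 kHz mod fs = 28.6 kHz.
28.6 kHz > fs/2 = 17.02 kHz, folds to fs − 28.6 kHz = 5.44 kHz.
122.48 kHz mod fs = 20.36 kHz.
20.36 kHz > fs/2 = 17.02 kHz, folds to fs − 20.36 kHz = 13.68 kHz.
Distinct values: {1.96 kHz, 5.44 kHz, 5.78 kHz, 13.68 kHz, 13.96 kHz}.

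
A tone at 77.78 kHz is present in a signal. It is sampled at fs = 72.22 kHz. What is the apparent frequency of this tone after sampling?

77.78 kHz mod fs = 5.56 kHz.
5.56 kHz ≤ fs/2 = 36.11 kHz, appears at 5.56 kHz.

5.56 kHz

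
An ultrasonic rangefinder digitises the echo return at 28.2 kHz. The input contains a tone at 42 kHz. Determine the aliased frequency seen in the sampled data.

42 kHz mod fs = 13.8 kHz.
13.8 kHz ≤ fs/2 = 14.1 kHz, appears at 13.8 kHz.

13.8 kHz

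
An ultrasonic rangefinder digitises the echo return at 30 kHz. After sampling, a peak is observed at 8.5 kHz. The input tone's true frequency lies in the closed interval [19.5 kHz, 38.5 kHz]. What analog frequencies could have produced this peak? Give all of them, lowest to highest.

21.5 kHz, 38.5 kHz

Frequencies that alias to 8.5 kHz are k·fs ± 8.5 kHz for integer k ≥ 0.
k=0: 8.5 kHz.
k=1: 21.5 kHz, 38.5 kHz.
k=2: 51.5 kHz, 68.5 kHz.
Within [19.5 kHz, 38.5 kHz]: 21.5 kHz, 38.5 kHz.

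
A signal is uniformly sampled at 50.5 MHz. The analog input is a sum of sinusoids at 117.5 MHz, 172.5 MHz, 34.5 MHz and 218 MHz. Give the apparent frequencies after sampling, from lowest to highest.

fs/2 = 25.25 MHz.
117.5 MHz mod fs = 16.5 MHz.
16.5 MHz ≤ fs/2 = 25.25 MHz, appears at 16.5 MHz.
172.5 MHz mod fs = 21 MHz.
21 MHz ≤ fs/2 = 25.25 MHz, appears at 21 MHz.
34.5 MHz > fs/2 = 25.25 MHz, folds to fs − 34.5 MHz = 16 MHz.
218 MHz mod fs = 16 MHz.
16 MHz ≤ fs/2 = 25.25 MHz, appears at 16 MHz.
Distinct values: {16 MHz, 16.5 MHz, 21 MHz}.

16 MHz, 16.5 MHz, 21 MHz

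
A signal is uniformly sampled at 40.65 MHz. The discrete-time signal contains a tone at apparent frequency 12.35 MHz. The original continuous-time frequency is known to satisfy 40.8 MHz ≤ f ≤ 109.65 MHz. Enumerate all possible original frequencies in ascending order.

Frequencies that alias to 12.35 MHz are k·fs ± 12.35 MHz for integer k ≥ 0.
k=0: 12.35 MHz.
k=1: 28.3 MHz, 53 MHz.
k=2: 68.95 MHz, 93.65 MHz.
k=3: 109.6 MHz, 134.3 MHz.
k=4: 150.25 MHz, 174.95 MHz.
Within [40.8 MHz, 109.65 MHz]: 53 MHz, 68.95 MHz, 93.65 MHz, 109.6 MHz.

53 MHz, 68.95 MHz, 93.65 MHz, 109.6 MHz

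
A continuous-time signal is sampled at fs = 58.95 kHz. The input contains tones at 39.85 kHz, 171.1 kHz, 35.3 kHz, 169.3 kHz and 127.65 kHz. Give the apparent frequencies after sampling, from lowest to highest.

5.75 kHz, 7.55 kHz, 9.75 kHz, 19.1 kHz, 23.65 kHz

fs/2 = 29.475 kHz.
39.85 kHz > fs/2 = 29.475 kHz, folds to fs − 39.85 kHz = 19.1 kHz.
171.1 kHz mod fs = 53.2 kHz.
53.2 kHz > fs/2 = 29.475 kHz, folds to fs − 53.2 kHz = 5.75 kHz.
35.3 kHz > fs/2 = 29.475 kHz, folds to fs − 35.3 kHz = 23.65 kHz.
169.3 kHz mod fs = 51.4 kHz.
51.4 kHz > fs/2 = 29.475 kHz, folds to fs − 51.4 kHz = 7.55 kHz.
127.65 kHz mod fs = 9.75 kHz.
9.75 kHz ≤ fs/2 = 29.475 kHz, appears at 9.75 kHz.
Distinct values: {5.75 kHz, 7.55 kHz, 9.75 kHz, 19.1 kHz, 23.65 kHz}.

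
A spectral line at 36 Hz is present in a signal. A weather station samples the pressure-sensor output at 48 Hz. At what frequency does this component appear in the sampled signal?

12 Hz

36 Hz > fs/2 = 24 Hz, folds to fs − 36 Hz = 12 Hz.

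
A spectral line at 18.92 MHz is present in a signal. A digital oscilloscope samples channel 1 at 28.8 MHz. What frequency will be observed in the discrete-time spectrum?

9.88 MHz

18.92 MHz > fs/2 = 14.4 MHz, folds to fs − 18.92 MHz = 9.88 MHz.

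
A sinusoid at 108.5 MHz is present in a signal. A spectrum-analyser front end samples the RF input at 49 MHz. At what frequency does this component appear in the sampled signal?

108.5 MHz mod fs = 10.5 MHz.
10.5 MHz ≤ fs/2 = 24.5 MHz, appears at 10.5 MHz.

10.5 MHz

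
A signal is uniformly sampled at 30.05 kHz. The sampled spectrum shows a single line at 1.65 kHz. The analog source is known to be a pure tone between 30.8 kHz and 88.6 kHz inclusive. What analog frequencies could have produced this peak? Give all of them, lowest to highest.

Frequencies that alias to 1.65 kHz are k·fs ± 1.65 kHz for integer k ≥ 0.
k=0: 1.65 kHz.
k=1: 28.4 kHz, 31.7 kHz.
k=2: 58.45 kHz, 61.75 kHz.
k=3: 88.5 kHz, 91.8 kHz.
k=4: 118.55 kHz, 121.85 kHz.
Within [30.8 kHz, 88.6 kHz]: 31.7 kHz, 58.45 kHz, 61.75 kHz, 88.5 kHz.

31.7 kHz, 58.45 kHz, 61.75 kHz, 88.5 kHz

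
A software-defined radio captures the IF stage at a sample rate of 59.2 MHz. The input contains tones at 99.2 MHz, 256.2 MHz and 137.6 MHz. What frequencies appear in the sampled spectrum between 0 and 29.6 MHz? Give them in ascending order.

fs/2 = 29.6 MHz.
99.2 MHz mod fs = 40 MHz.
40 MHz > fs/2 = 29.6 MHz, folds to fs − 40 MHz = 19.2 MHz.
256.2 MHz mod fs = 19.4 MHz.
19.4 MHz ≤ fs/2 = 29.6 MHz, appears at 19.4 MHz.
137.6 MHz mod fs = 19.2 MHz.
19.2 MHz ≤ fs/2 = 29.6 MHz, appears at 19.2 MHz.
Distinct values: {19.2 MHz, 19.4 MHz}.

19.2 MHz, 19.4 MHz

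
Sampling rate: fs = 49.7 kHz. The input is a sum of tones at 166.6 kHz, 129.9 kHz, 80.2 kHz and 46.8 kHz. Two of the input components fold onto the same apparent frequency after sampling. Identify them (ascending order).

80.2 kHz, 129.9 kHz

fs/2 = 24.85 kHz.
166.6 kHz mod fs = 17.5 kHz.
17.5 kHz ≤ fs/2 = 24.85 kHz, appears at 17.5 kHz.
129.9 kHz mod fs = 30.5 kHz.
30.5 kHz > fs/2 = 24.85 kHz, folds to fs − 30.5 kHz = 19.2 kHz.
80.2 kHz mod fs = 30.5 kHz.
30.5 kHz > fs/2 = 24.85 kHz, folds to fs − 30.5 kHz = 19.2 kHz.
46.8 kHz > fs/2 = 24.85 kHz, folds to fs − 46.8 kHz = 2.9 kHz.
80.2 kHz and 129.9 kHz both map to 19.2 kHz.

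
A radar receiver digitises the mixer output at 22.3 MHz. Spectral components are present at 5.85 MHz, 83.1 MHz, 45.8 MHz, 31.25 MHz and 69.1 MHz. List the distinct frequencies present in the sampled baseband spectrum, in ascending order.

fs/2 = 11.15 MHz.
5.85 MHz ≤ fs/2 = 11.15 MHz, passes unchanged.
83.1 MHz mod fs = 16.2 MHz.
16.2 MHz > fs/2 = 11.15 MHz, folds to fs − 16.2 MHz = 6.1 MHz.
45.8 MHz mod fs = 1.2 MHz.
1.2 MHz ≤ fs/2 = 11.15 MHz, appears at 1.2 MHz.
31.25 MHz mod fs = 8.95 MHz.
8.95 MHz ≤ fs/2 = 11.15 MHz, appears at 8.95 MHz.
69.1 MHz mod fs = 2.2 MHz.
2.2 MHz ≤ fs/2 = 11.15 MHz, appears at 2.2 MHz.
Distinct values: {1.2 MHz, 2.2 MHz, 5.85 MHz, 6.1 MHz, 8.95 MHz}.

1.2 MHz, 2.2 MHz, 5.85 MHz, 6.1 MHz, 8.95 MHz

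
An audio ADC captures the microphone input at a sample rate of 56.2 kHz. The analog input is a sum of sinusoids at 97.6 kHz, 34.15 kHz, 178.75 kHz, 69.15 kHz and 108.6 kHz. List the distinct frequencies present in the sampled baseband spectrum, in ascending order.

fs/2 = 28.1 kHz.
97.6 kHz mod fs = 41.4 kHz.
41.4 kHz > fs/2 = 28.1 kHz, folds to fs − 41.4 kHz = 14.8 kHz.
34.15 kHz > fs/2 = 28.1 kHz, folds to fs − 34.15 kHz = 22.05 kHz.
178.75 kHz mod fs = 10.15 kHz.
10.15 kHz ≤ fs/2 = 28.1 kHz, appears at 10.15 kHz.
69.15 kHz mod fs = 12.95 kHz.
12.95 kHz ≤ fs/2 = 28.1 kHz, appears at 12.95 kHz.
108.6 kHz mod fs = 52.4 kHz.
52.4 kHz > fs/2 = 28.1 kHz, folds to fs − 52.4 kHz = 3.8 kHz.
Distinct values: {3.8 kHz, 10.15 kHz, 12.95 kHz, 14.8 kHz, 22.05 kHz}.

3.8 kHz, 10.15 kHz, 12.95 kHz, 14.8 kHz, 22.05 kHz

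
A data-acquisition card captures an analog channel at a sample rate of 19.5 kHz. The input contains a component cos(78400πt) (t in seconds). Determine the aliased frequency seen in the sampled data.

ω = 78400π rad/s → f = ω/(2π) = 39200 Hz = 39.2 kHz.
39.2 kHz mod fs = 0.2 kHz.
0.2 kHz ≤ fs/2 = 9.75 kHz, appears at 0.2 kHz.

0.2 kHz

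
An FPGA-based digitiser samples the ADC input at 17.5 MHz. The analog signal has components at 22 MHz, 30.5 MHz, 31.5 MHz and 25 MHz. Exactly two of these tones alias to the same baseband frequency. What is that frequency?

fs/2 = 8.75 MHz.
22 MHz mod fs = 4.5 MHz.
4.5 MHz ≤ fs/2 = 8.75 MHz, appears at 4.5 MHz.
30.5 MHz mod fs = 13 MHz.
13 MHz > fs/2 = 8.75 MHz, folds to fs − 13 MHz = 4.5 MHz.
31.5 MHz mod fs = 14 MHz.
14 MHz > fs/2 = 8.75 MHz, folds to fs − 14 MHz = 3.5 MHz.
25 MHz mod fs = 7.5 MHz.
7.5 MHz ≤ fs/2 = 8.75 MHz, appears at 7.5 MHz.
22 MHz and 30.5 MHz both map to 4.5 MHz.

4.5 MHz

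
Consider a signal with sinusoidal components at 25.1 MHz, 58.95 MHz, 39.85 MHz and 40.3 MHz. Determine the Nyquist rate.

Highest-frequency component: 58.95 MHz.
Nyquist rate = 2 × 58.95 MHz = 117.9 MHz.

117.9 MHz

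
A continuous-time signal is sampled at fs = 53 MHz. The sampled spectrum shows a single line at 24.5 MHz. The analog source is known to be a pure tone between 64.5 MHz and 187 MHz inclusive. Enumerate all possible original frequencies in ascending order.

77.5 MHz, 81.5 MHz, 130.5 MHz, 134.5 MHz, 183.5 MHz

Frequencies that alias to 24.5 MHz are k·fs ± 24.5 MHz for integer k ≥ 0.
k=0: 24.5 MHz.
k=1: 28.5 MHz, 77.5 MHz.
k=2: 81.5 MHz, 130.5 MHz.
k=3: 134.5 MHz, 183.5 MHz.
k=4: 187.5 MHz, 236.5 MHz.
Within [64.5 MHz, 187 MHz]: 77.5 MHz, 81.5 MHz, 130.5 MHz, 134.5 MHz, 183.5 MHz.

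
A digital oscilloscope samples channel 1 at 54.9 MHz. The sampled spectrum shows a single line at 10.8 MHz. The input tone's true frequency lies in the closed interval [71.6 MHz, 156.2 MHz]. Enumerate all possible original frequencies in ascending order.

Frequencies that alias to 10.8 MHz are k·fs ± 10.8 MHz for integer k ≥ 0.
k=0: 10.8 MHz.
k=1: 44.1 MHz, 65.7 MHz.
k=2: 99 MHz, 120.6 MHz.
k=3: 153.9 MHz, 175.5 MHz.
k=4: 208.8 MHz, 230.4 MHz.
Within [71.6 MHz, 156.2 MHz]: 99 MHz, 120.6 MHz, 153.9 MHz.

99 MHz, 120.6 MHz, 153.9 MHz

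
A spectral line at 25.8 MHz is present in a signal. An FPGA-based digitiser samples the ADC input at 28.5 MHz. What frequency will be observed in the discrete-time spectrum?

2.7 MHz

25.8 MHz > fs/2 = 14.25 MHz, folds to fs − 25.8 MHz = 2.7 MHz.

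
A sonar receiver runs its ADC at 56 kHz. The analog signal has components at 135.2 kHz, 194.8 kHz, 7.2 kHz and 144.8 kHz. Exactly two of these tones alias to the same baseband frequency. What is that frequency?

fs/2 = 28 kHz.
135.2 kHz mod fs = 23.2 kHz.
23.2 kHz ≤ fs/2 = 28 kHz, appears at 23.2 kHz.
194.8 kHz mod fs = 26.8 kHz.
26.8 kHz ≤ fs/2 = 28 kHz, appears at 26.8 kHz.
7.2 kHz ≤ fs/2 = 28 kHz, passes unchanged.
144.8 kHz mod fs = 32.8 kHz.
32.8 kHz > fs/2 = 28 kHz, folds to fs − 32.8 kHz = 23.2 kHz.
135.2 kHz and 144.8 kHz both map to 23.2 kHz.

23.2 kHz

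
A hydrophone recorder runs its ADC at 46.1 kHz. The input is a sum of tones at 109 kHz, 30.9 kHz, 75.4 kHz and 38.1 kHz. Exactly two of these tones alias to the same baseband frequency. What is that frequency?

fs/2 = 23.05 kHz.
109 kHz mod fs = 16.8 kHz.
16.8 kHz ≤ fs/2 = 23.05 kHz, appears at 16.8 kHz.
30.9 kHz > fs/2 = 23.05 kHz, folds to fs − 30.9 kHz = 15.2 kHz.
75.4 kHz mod fs = 29.3 kHz.
29.3 kHz > fs/2 = 23.05 kHz, folds to fs − 29.3 kHz = 16.8 kHz.
38.1 kHz > fs/2 = 23.05 kHz, folds to fs − 38.1 kHz = 8 kHz.
75.4 kHz and 109 kHz both map to 16.8 kHz.

16.8 kHz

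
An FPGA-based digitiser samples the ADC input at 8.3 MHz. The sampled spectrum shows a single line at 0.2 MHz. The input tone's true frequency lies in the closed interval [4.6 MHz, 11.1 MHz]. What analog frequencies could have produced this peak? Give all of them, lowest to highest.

8.1 MHz, 8.5 MHz

Frequencies that alias to 0.2 MHz are k·fs ± 0.2 MHz for integer k ≥ 0.
k=0: 0.2 MHz.
k=1: 8.1 MHz, 8.5 MHz.
k=2: 16.4 MHz, 16.8 MHz.
Within [4.6 MHz, 11.1 MHz]: 8.1 MHz, 8.5 MHz.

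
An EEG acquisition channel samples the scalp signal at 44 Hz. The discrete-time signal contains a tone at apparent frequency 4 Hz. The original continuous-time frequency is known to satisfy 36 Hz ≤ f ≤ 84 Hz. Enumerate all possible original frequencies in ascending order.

40 Hz, 48 Hz, 84 Hz

Frequencies that alias to 4 Hz are k·fs ± 4 Hz for integer k ≥ 0.
k=0: 4 Hz.
k=1: 40 Hz, 48 Hz.
k=2: 84 Hz, 92 Hz.
k=3: 128 Hz, 136 Hz.
Within [36 Hz, 84 Hz]: 40 Hz, 48 Hz, 84 Hz.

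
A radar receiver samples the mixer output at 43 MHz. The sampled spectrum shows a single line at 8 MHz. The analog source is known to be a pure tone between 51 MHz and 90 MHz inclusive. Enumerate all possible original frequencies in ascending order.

Frequencies that alias to 8 MHz are k·fs ± 8 MHz for integer k ≥ 0.
k=0: 8 MHz.
k=1: 35 MHz, 51 MHz.
k=2: 78 MHz, 94 MHz.
k=3: 121 MHz, 137 MHz.
Within [51 MHz, 90 MHz]: 51 MHz, 78 MHz.

51 MHz, 78 MHz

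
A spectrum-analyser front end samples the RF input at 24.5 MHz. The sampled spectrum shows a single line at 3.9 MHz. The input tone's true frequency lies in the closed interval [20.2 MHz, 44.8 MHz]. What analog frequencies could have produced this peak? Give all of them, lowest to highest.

20.6 MHz, 28.4 MHz

Frequencies that alias to 3.9 MHz are k·fs ± 3.9 MHz for integer k ≥ 0.
k=0: 3.9 MHz.
k=1: 20.6 MHz, 28.4 MHz.
k=2: 45.1 MHz, 52.9 MHz.
Within [20.2 MHz, 44.8 MHz]: 20.6 MHz, 28.4 MHz.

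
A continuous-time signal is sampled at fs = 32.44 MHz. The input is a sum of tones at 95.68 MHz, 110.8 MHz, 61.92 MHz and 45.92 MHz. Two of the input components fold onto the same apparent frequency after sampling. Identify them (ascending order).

fs/2 = 16.22 MHz.
95.68 MHz mod fs = 30.8 MHz.
30.8 MHz > fs/2 = 16.22 MHz, folds to fs − 30.8 MHz = 1.64 MHz.
110.8 MHz mod fs = 13.48 MHz.
13.48 MHz ≤ fs/2 = 16.22 MHz, appears at 13.48 MHz.
61.92 MHz mod fs = 29.48 MHz.
29.48 MHz > fs/2 = 16.22 MHz, folds to fs − 29.48 MHz = 2.96 MHz.
45.92 MHz mod fs = 13.48 MHz.
13.48 MHz ≤ fs/2 = 16.22 MHz, appears at 13.48 MHz.
45.92 MHz and 110.8 MHz both map to 13.48 MHz.

45.92 MHz, 110.8 MHz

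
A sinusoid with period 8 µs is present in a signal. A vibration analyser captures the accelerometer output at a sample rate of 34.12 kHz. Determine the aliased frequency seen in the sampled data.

11.48 kHz

T = 8 µs → f = 1/T = 125 kHz.
125 kHz mod fs = 22.64 kHz.
22.64 kHz > fs/2 = 17.06 kHz, folds to fs − 22.64 kHz = 11.48 kHz.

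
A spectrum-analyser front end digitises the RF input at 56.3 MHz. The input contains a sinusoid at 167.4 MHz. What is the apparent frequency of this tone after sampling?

1.5 MHz

167.4 MHz mod fs = 54.8 MHz.
54.8 MHz > fs/2 = 28.15 MHz, folds to fs − 54.8 MHz = 1.5 MHz.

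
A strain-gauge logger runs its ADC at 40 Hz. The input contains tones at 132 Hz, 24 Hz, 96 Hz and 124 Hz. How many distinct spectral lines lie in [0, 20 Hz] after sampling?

3

fs/2 = 20 Hz.
132 Hz mod fs = 12 Hz.
12 Hz ≤ fs/2 = 20 Hz, appears at 12 Hz.
24 Hz > fs/2 = 20 Hz, folds to fs − 24 Hz = 16 Hz.
96 Hz mod fs = 16 Hz.
16 Hz ≤ fs/2 = 20 Hz, appears at 16 Hz.
124 Hz mod fs = 4 Hz.
4 Hz ≤ fs/2 = 20 Hz, appears at 4 Hz.
Distinct values: {4 Hz, 12 Hz, 16 Hz} → 3.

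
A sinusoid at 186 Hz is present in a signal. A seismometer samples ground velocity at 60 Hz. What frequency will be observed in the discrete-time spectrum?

6 Hz

186 Hz mod fs = 6 Hz.
6 Hz ≤ fs/2 = 30 Hz, appears at 6 Hz.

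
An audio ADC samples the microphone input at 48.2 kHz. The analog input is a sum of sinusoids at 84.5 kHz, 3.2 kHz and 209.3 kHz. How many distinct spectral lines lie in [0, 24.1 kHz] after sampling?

3

fs/2 = 24.1 kHz.
84.5 kHz mod fs = 36.3 kHz.
36.3 kHz > fs/2 = 24.1 kHz, folds to fs − 36.3 kHz = 11.9 kHz.
3.2 kHz ≤ fs/2 = 24.1 kHz, passes unchanged.
209.3 kHz mod fs = 16.5 kHz.
16.5 kHz ≤ fs/2 = 24.1 kHz, appears at 16.5 kHz.
Distinct values: {3.2 kHz, 11.9 kHz, 16.5 kHz} → 3.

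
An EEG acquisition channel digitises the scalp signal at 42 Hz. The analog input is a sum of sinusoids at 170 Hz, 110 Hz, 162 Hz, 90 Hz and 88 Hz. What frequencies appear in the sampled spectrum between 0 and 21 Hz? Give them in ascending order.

fs/2 = 21 Hz.
170 Hz mod fs = 2 Hz.
2 Hz ≤ fs/2 = 21 Hz, appears at 2 Hz.
110 Hz mod fs = 26 Hz.
26 Hz > fs/2 = 21 Hz, folds to fs − 26 Hz = 16 Hz.
162 Hz mod fs = 36 Hz.
36 Hz > fs/2 = 21 Hz, folds to fs − 36 Hz = 6 Hz.
90 Hz mod fs = 6 Hz.
6 Hz ≤ fs/2 = 21 Hz, appears at 6 Hz.
88 Hz mod fs = 4 Hz.
4 Hz ≤ fs/2 = 21 Hz, appears at 4 Hz.
Distinct values: {2 Hz, 4 Hz, 6 Hz, 16 Hz}.

2 Hz, 4 Hz, 6 Hz, 16 Hz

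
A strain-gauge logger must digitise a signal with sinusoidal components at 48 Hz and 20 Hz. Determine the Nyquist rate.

Highest-frequency component: 48 Hz.
Nyquist rate = 2 × 48 Hz = 96 Hz.

96 Hz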